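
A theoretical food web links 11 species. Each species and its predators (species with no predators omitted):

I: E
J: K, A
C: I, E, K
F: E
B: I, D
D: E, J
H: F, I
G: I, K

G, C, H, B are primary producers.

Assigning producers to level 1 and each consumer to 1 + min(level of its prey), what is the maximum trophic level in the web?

Producers (level 1): G, C, H, B.
Following each consumer down to its lowest-level prey: B → D → J → A (levels 1 through 4).
All prey of A (J 3) are at level 3 or above, so A is at level 1 + 3 = 4.
Every consumer has at least one prey at level 3 or below, so none exceeds level 4.

4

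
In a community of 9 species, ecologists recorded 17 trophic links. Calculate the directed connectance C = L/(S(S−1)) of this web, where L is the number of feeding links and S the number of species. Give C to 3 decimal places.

C = 0.236

The web has S = 9 species and L = 17 feeding links.
C = L / (S(S−1)) = 17 / 72 = 0.2361 ≈ 0.236.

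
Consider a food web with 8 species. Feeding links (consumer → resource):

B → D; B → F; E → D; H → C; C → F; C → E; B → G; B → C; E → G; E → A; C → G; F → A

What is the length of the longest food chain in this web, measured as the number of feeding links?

3 links

One longest chain: A → E → C → H.
It has 4 species and 3 links.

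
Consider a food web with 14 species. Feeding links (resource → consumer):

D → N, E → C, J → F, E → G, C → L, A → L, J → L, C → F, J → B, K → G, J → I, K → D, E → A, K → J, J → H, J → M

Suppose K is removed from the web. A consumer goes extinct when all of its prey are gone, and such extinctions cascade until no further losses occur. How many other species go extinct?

Remove K.
Round 1: J (all prey gone), D (all prey gone) → extinct.
Round 2: N (all prey gone), I (all prey gone), B (all prey gone), M (all prey gone), H (all prey gone) → extinct.
No further losses. Total secondary extinctions: 7.

7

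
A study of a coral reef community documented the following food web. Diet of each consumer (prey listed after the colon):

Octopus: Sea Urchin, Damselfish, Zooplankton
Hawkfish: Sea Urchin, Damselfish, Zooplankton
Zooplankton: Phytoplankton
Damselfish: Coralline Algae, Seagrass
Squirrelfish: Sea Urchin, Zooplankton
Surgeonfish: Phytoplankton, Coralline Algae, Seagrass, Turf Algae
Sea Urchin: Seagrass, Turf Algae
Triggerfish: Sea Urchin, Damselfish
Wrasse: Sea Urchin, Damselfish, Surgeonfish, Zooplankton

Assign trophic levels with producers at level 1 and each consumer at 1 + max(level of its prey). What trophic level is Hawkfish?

Seagrass is a producer → level 1.
Sea Urchin eats Seagrass (level 1); other prey at levels: Turf Algae 1 → level 2.
Hawkfish eats Sea Urchin (level 2); other prey at levels: Damselfish 2, Zooplankton 2 → level 3.

Trophic level 3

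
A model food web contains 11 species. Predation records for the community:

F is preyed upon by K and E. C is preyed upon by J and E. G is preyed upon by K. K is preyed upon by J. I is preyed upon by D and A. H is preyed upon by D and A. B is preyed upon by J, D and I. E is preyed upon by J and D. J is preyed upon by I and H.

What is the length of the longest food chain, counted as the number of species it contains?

5 species

One longest chain: G → K → J → I → A.
It has 5 species and 4 links.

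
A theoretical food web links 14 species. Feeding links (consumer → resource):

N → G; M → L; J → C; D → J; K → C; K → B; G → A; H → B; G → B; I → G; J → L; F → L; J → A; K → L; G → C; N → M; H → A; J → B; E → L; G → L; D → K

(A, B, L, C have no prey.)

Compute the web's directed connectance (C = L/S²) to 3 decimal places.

The web has S = 14 species and L = 21 feeding links.
C = L / S² = 21 / 196 = 0.1071 ≈ 0.107.

C = 0.107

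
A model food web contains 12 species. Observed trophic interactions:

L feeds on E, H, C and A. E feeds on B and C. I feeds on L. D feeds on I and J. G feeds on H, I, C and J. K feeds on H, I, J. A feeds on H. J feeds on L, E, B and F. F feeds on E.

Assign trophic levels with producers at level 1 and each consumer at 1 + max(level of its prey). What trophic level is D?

Trophic level 5

C is a producer → level 1.
E eats C (level 1); other prey at levels: B 1 → level 2.
F eats E → level 3.
J eats F (level 3); other prey at levels: B 1, E 2, L 3 → level 4.
D eats J (level 4); other prey at levels: I 4 → level 5.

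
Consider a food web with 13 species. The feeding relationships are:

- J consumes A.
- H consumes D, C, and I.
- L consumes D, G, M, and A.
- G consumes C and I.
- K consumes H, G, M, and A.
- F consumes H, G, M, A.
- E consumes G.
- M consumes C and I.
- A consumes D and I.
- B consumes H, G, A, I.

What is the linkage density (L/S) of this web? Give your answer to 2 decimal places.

There are L = 27 links among S = 13 species.
L/S = 27/13 = 2.0769 ≈ 2.08.

L/S = 2.08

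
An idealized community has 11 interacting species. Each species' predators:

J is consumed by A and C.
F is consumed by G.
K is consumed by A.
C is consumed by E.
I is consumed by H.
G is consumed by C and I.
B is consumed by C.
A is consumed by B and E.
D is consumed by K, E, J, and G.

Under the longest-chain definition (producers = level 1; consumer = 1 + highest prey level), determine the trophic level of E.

Trophic level 6

D is a producer → level 1.
J eats D → level 2.
A eats J (level 2); other prey at levels: K 2 → level 3.
B eats A → level 4.
C eats B (level 4); other prey at levels: J 2, G 2 → level 5.
E eats C (level 5); other prey at levels: D 1, A 3 → level 6.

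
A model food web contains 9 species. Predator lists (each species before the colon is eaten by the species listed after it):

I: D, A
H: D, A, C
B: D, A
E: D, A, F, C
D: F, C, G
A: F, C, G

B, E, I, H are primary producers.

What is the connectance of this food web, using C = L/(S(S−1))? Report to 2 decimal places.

C = 0.24

The web has S = 9 species and L = 17 feeding links.
C = L / (S(S−1)) = 17 / 72 = 0.2361 ≈ 0.24.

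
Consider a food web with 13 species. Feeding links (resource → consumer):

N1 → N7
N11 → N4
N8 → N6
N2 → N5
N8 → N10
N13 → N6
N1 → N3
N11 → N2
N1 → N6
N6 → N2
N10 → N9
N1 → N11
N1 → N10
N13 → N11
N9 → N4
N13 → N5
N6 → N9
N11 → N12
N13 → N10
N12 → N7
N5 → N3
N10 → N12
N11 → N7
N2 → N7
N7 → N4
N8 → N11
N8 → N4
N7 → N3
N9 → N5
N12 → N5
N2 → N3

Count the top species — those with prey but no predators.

Top species (has prey, but nothing eats it): N4, N3.
Count: 2.

2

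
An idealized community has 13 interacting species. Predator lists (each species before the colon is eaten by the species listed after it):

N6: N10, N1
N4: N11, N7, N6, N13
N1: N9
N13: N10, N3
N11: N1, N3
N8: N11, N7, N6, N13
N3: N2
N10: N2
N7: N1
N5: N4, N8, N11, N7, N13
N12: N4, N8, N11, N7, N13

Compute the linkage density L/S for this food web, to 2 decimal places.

There are L = 28 links among S = 13 species.
L/S = 28/13 = 2.1538 ≈ 2.15.

L/S = 2.15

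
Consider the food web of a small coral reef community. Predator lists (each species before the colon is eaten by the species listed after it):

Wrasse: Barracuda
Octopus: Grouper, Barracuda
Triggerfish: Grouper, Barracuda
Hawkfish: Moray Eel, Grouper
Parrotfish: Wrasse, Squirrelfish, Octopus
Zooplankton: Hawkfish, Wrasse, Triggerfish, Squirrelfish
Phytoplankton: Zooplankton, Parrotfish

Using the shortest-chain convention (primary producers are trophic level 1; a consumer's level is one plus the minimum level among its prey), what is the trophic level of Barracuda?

Trophic level 4

Phytoplankton is a producer → level 1.
Zooplankton eats Phytoplankton → level 2.
Wrasse eats Zooplankton → level 3.
Barracuda eats Wrasse → level 4.
No prey of Barracuda is below level 3, so 4 is the minimum.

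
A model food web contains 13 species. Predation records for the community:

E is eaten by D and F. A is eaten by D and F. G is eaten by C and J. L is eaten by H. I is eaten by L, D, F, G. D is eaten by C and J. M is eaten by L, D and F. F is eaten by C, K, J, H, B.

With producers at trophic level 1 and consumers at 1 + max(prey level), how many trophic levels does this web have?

3

Producers (level 1): I, M, E, A.
I → D → J gives J level 3.
No species has a prey at level 3, so no species reaches level 4.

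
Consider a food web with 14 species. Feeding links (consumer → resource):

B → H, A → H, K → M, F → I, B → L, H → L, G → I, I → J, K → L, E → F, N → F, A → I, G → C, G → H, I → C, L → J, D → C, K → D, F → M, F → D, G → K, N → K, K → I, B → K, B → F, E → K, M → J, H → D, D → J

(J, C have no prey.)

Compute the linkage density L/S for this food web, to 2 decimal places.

L/S = 2.07

There are L = 29 links among S = 14 species.
L/S = 29/14 = 2.0714 ≈ 2.07.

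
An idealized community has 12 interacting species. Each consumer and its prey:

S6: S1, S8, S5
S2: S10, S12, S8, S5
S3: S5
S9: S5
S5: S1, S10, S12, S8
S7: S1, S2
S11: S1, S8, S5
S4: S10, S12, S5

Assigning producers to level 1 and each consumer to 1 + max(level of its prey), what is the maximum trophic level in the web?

4

Producers (level 1): S1, S10, S12, S8.
S1 → S5 → S2 → S7 gives S7 level 4.
No species has a prey at level 4, so no species reaches level 5.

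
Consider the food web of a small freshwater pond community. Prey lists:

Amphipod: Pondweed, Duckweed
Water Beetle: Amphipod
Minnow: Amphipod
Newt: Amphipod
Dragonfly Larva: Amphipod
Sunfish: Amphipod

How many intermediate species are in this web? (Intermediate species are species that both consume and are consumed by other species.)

1

Intermediate species (has both prey and predators): Amphipod.
Count: 1.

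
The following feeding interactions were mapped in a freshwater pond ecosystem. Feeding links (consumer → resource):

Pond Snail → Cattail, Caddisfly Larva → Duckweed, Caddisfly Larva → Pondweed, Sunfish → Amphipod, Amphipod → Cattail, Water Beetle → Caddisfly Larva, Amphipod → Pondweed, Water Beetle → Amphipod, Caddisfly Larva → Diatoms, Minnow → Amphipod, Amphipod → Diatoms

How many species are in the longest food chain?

One longest chain: Diatoms → Amphipod → Minnow.
It has 3 species and 2 links.

3 species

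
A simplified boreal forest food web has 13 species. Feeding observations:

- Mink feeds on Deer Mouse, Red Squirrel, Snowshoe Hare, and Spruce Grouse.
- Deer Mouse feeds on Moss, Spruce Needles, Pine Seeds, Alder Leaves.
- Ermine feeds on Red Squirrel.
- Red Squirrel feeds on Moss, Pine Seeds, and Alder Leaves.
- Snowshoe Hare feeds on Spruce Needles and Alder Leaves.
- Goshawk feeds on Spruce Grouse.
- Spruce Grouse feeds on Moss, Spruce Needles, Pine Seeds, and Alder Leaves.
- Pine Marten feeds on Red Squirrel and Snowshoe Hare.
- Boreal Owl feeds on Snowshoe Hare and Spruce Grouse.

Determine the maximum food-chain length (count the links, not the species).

2 links

One longest chain: Alder Leaves → Spruce Grouse → Goshawk.
It has 3 species and 2 links.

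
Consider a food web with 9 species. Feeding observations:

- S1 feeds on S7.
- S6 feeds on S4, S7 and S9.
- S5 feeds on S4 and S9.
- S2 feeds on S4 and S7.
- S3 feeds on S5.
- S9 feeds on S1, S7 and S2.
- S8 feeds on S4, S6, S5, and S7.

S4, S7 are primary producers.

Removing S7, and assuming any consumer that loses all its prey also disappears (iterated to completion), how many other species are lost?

1

Remove S7.
Round 1: S1 (all prey gone) → extinct.
No further losses. Total secondary extinctions: 1.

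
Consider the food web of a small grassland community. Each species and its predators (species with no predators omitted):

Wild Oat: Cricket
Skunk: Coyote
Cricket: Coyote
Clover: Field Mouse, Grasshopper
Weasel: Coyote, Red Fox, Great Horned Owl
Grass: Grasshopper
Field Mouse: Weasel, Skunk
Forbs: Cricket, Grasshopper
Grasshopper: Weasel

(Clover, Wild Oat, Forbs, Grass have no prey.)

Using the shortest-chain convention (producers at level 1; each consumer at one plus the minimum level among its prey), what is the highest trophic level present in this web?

4

Producers (level 1): Clover, Wild Oat, Forbs, Grass.
Following each consumer down to its lowest-level prey: Clover → Field Mouse → Weasel → Red Fox (levels 1 through 4).
All prey of Red Fox (Weasel 3) are at level 3 or above, so Red Fox is at level 1 + 3 = 4.
Every consumer has at least one prey at level 3 or below, so none exceeds level 4.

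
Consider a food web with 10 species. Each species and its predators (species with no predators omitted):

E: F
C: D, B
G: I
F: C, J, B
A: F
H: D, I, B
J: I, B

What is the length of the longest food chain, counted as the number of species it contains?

One longest chain: A → F → C → D.
It has 4 species and 3 links.

4 species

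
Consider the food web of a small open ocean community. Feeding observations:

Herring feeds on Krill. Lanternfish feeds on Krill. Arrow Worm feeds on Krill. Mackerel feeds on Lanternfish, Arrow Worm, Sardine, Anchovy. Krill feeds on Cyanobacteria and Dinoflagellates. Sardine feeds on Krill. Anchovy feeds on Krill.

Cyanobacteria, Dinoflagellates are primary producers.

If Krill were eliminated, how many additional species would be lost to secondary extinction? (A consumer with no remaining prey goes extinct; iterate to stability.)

Remove Krill.
Round 1: Anchovy (all prey gone), Arrow Worm (all prey gone), Sardine (all prey gone), Herring (all prey gone), Lanternfish (all prey gone) → extinct.
Round 2: Mackerel (all prey gone) → extinct.
No further losses. Total secondary extinctions: 6.

6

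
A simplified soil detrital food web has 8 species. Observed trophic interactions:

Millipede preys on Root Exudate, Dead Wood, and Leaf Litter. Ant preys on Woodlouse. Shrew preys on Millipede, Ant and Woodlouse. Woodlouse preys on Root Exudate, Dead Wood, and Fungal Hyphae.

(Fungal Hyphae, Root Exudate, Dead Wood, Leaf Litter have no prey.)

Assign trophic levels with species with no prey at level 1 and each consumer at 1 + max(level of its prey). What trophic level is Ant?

Fungal Hyphae has no prey (basal) → level 1.
Woodlouse eats Fungal Hyphae (level 1); other prey at levels: Root Exudate 1, Dead Wood 1 → level 2.
Ant eats Woodlouse → level 3.

Trophic level 3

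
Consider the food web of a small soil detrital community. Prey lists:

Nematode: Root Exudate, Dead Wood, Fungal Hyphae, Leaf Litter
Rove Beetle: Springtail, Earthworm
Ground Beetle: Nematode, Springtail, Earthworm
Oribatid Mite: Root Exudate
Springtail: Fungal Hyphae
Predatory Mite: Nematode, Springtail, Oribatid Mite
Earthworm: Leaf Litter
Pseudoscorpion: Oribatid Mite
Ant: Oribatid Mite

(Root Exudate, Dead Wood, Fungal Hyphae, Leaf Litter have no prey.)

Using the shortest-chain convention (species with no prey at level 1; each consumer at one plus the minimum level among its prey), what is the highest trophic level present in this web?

Basal resources (level 1): Root Exudate, Dead Wood, Fungal Hyphae, Leaf Litter.
Following each consumer down to its lowest-level prey: Root Exudate → Nematode → Predatory Mite (levels 1 through 3).
All prey of Predatory Mite (Nematode 2, Springtail 2, Oribatid Mite 2) are at level 2 or above, so Predatory Mite is at level 1 + 2 = 3.
Every consumer has at least one prey at level 2 or below, so none exceeds level 3.

3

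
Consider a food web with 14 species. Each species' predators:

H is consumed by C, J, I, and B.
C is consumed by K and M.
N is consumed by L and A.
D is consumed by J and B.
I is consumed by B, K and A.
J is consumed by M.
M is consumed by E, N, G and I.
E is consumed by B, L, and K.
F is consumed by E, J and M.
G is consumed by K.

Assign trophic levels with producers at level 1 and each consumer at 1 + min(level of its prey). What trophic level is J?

H is a producer → level 1.
J eats H → level 2.

Trophic level 2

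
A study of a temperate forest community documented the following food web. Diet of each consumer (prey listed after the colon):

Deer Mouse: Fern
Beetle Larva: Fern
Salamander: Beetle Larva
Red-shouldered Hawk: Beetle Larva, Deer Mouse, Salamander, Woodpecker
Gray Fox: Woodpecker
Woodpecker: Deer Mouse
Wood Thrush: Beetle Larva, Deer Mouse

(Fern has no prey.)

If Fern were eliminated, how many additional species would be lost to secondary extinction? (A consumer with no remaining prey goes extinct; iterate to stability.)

Remove Fern.
Round 1: Beetle Larva (all prey gone), Deer Mouse (all prey gone) → extinct.
Round 2: Salamander (all prey gone), Wood Thrush (all prey gone), Woodpecker (all prey gone) → extinct.
Round 3: Gray Fox (all prey gone), Red-shouldered Hawk (all prey gone) → extinct.
No further losses. Total secondary extinctions: 7.

7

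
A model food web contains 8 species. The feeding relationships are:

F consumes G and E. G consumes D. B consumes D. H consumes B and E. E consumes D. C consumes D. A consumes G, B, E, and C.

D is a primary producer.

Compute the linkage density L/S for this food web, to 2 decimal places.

There are L = 12 links among S = 8 species.
L/S = 12/8 = 1.5000 ≈ 1.50.

L/S = 1.50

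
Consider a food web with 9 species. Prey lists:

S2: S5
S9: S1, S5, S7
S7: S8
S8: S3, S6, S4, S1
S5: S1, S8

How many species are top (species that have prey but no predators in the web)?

2

Top species (has prey, but nothing eats it): S2, S9.
Count: 2.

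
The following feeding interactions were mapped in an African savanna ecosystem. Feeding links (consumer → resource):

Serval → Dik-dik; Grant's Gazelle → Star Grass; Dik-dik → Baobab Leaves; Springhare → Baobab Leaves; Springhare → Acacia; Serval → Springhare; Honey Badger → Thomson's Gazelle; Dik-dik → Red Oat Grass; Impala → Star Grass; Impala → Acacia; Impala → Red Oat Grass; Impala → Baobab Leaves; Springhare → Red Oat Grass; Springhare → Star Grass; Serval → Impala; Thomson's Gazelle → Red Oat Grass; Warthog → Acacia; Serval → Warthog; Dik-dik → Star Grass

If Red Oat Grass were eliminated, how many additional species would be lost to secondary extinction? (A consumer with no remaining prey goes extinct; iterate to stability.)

Remove Red Oat Grass.
Round 1: Thomson's Gazelle (all prey gone) → extinct.
Round 2: Honey Badger (all prey gone) → extinct.
No further losses. Total secondary extinctions: 2.

2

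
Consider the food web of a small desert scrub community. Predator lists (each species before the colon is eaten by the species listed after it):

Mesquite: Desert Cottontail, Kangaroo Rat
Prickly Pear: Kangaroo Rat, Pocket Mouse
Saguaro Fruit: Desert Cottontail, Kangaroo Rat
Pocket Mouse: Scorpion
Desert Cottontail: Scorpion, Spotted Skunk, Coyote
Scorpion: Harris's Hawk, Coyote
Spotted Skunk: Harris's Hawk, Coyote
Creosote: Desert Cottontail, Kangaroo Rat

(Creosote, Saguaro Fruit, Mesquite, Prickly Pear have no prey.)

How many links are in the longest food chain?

One longest chain: Creosote → Desert Cottontail → Spotted Skunk → Harris's Hawk.
It has 4 species and 3 links.

3 links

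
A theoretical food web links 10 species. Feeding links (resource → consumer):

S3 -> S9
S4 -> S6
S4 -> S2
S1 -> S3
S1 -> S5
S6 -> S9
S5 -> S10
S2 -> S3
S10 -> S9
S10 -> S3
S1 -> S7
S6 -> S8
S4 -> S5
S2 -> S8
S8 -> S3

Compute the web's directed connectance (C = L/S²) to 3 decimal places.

C = 0.150

The web has S = 10 species and L = 15 feeding links.
C = L / S² = 15 / 100 = 0.1500 ≈ 0.150.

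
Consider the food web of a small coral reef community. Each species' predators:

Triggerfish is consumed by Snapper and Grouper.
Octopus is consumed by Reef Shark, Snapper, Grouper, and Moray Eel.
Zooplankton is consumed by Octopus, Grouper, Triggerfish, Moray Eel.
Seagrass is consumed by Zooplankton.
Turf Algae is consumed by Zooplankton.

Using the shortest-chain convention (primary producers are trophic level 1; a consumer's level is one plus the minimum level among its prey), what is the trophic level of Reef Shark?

Seagrass is a producer → level 1.
Zooplankton eats Seagrass → level 2.
Octopus eats Zooplankton → level 3.
Reef Shark eats Octopus → level 4.
No prey of Reef Shark is below level 3, so 4 is the minimum.

Trophic level 4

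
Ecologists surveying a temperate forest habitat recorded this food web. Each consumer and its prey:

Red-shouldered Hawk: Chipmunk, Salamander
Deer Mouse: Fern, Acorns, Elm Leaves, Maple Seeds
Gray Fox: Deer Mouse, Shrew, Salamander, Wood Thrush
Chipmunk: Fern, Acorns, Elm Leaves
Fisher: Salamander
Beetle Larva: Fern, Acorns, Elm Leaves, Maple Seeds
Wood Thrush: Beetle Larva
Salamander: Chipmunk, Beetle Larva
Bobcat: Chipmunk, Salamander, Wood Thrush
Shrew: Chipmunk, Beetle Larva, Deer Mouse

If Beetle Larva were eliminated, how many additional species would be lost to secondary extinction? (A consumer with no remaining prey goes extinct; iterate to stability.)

1

Remove Beetle Larva.
Round 1: Wood Thrush (all prey gone) → extinct.
No further losses. Total secondary extinctions: 1.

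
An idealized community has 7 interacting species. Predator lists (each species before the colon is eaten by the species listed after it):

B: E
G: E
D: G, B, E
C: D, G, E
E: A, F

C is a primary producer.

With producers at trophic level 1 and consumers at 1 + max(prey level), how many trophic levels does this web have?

5

Producers (level 1): C.
C → D → G → E → F gives F level 5.
No species has a prey at level 5, so no species reaches level 6.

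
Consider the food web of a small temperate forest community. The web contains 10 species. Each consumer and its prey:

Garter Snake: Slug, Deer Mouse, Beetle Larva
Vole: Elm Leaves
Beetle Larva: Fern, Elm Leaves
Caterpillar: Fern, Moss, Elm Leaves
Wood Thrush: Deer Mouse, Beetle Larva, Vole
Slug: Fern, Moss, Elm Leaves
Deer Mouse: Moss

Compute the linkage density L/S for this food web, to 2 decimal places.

L/S = 1.60

There are L = 16 links among S = 10 species.
L/S = 16/10 = 1.6000 ≈ 1.60.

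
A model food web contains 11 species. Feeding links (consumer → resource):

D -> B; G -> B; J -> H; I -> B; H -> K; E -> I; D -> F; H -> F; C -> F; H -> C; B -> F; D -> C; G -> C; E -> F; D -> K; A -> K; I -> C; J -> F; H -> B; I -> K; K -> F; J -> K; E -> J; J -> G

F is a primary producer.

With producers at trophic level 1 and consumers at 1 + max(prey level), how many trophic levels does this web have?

5

Producers (level 1): F.
F → K → H → J → E gives E level 5.
No species has a prey at level 5, so no species reaches level 6.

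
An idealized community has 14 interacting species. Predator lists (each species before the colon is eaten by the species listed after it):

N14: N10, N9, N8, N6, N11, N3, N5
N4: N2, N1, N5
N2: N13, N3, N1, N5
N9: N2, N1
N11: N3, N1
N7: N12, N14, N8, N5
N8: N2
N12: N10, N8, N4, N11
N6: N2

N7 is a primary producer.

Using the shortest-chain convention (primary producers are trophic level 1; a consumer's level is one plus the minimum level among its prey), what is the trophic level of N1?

Trophic level 4

N7 is a producer → level 1.
N12 eats N7 → level 2.
N11 eats N12 → level 3.
N1 eats N11 → level 4.
No prey of N1 is below level 3, so 4 is the minimum.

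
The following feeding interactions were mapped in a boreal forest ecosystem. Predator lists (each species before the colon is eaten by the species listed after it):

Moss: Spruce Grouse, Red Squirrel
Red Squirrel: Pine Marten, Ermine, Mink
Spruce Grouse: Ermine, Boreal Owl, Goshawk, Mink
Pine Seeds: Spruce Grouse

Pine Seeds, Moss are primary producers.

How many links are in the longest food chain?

One longest chain: Moss → Red Squirrel → Pine Marten.
It has 3 species and 2 links.

2 links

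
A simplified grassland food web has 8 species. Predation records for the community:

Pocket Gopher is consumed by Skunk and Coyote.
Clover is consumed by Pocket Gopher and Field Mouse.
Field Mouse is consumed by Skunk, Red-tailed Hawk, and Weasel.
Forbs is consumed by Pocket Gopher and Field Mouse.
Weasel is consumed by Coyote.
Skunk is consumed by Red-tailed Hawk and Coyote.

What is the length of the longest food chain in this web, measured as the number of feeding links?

One longest chain: Clover → Field Mouse → Weasel → Coyote.
It has 4 species and 3 links.

3 links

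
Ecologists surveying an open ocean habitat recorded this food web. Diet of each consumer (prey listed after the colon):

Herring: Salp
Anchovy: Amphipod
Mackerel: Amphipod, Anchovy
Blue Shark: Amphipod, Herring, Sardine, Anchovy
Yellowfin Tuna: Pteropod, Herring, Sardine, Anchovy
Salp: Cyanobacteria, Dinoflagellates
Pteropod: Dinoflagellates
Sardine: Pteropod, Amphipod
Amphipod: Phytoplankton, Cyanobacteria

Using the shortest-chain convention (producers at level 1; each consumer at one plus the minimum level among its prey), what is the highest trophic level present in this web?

Producers (level 1): Phytoplankton, Cyanobacteria, Dinoflagellates.
Following each consumer down to its lowest-level prey: Cyanobacteria → Salp → Herring (levels 1 through 3).
All prey of Herring (Salp 2) are at level 2 or above, so Herring is at level 1 + 2 = 3.
Every consumer has at least one prey at level 2 or below, so none exceeds level 3.

3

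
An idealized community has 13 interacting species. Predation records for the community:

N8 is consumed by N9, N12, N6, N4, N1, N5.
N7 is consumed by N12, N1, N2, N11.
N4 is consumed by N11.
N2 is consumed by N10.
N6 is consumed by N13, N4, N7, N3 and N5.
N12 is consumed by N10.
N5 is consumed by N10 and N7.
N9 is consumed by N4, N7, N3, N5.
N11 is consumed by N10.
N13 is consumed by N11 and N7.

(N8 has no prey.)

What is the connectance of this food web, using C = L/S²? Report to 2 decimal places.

The web has S = 13 species and L = 27 feeding links.
C = L / S² = 27 / 169 = 0.1598 ≈ 0.16.

C = 0.16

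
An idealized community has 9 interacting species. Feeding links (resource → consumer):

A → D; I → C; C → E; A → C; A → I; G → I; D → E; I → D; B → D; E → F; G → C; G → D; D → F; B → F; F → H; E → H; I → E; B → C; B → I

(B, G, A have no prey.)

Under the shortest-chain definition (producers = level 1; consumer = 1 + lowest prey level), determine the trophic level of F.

B is a producer → level 1.
F eats B → level 2.

Trophic level 2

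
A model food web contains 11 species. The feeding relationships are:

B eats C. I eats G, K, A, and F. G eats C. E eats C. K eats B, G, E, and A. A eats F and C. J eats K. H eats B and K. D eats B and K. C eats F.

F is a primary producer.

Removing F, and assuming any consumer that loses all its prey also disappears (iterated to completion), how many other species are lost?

Remove F.
Round 1: C (all prey gone) → extinct.
Round 2: G (all prey gone), E (all prey gone), B (all prey gone), A (all prey gone) → extinct.
Round 3: K (all prey gone) → extinct.
Round 4: J (all prey gone), H (all prey gone), I (all prey gone), D (all prey gone) → extinct.
No further losses. Total secondary extinctions: 10.

10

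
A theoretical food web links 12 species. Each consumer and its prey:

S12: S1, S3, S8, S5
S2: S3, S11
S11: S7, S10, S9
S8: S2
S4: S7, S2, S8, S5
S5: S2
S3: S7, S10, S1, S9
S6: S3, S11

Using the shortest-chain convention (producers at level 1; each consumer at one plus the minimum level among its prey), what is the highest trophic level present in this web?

Producers (level 1): S7, S10, S1, S9.
Following each consumer down to its lowest-level prey: S7 → S3 → S2 → S5 (levels 1 through 4).
All prey of S5 (S2 3) are at level 3 or above, so S5 is at level 1 + 3 = 4.
Every consumer has at least one prey at level 3 or below, so none exceeds level 4.

4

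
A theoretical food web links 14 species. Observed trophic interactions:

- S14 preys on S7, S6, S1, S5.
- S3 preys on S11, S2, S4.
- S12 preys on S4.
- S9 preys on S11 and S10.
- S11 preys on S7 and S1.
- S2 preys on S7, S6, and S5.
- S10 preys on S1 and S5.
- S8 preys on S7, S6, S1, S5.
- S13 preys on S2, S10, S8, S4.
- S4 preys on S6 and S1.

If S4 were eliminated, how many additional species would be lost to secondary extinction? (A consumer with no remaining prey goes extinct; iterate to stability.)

1

Remove S4.
Round 1: S12 (all prey gone) → extinct.
No further losses. Total secondary extinctions: 1.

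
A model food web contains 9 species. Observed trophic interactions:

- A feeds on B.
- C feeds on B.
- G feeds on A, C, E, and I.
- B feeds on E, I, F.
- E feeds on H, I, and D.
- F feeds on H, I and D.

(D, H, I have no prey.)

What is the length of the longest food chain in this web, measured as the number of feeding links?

4 links

One longest chain: D → E → B → C → G.
It has 5 species and 4 links.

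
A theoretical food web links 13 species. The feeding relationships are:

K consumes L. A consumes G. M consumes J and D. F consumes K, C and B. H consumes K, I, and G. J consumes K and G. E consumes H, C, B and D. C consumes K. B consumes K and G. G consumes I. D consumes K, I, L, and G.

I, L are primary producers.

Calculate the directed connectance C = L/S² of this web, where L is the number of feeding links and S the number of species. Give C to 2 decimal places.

C = 0.14

The web has S = 13 species and L = 24 feeding links.
C = L / S² = 24 / 169 = 0.1420 ≈ 0.14.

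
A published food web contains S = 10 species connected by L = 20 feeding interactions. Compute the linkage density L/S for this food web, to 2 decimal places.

L/S = 2.00

There are L = 20 links among S = 10 species.
L/S = 20/10 = 2.0000 ≈ 2.00.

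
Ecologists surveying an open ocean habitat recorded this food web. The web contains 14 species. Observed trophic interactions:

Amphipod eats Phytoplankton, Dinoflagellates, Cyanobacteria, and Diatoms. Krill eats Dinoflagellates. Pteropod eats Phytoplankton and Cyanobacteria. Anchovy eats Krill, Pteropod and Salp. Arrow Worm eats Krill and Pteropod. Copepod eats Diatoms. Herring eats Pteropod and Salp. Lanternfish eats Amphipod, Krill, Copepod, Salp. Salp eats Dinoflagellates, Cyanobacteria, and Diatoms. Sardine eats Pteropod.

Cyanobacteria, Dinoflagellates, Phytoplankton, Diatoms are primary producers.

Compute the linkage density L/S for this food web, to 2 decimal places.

L/S = 1.64

There are L = 23 links among S = 14 species.
L/S = 23/14 = 1.6429 ≈ 1.64.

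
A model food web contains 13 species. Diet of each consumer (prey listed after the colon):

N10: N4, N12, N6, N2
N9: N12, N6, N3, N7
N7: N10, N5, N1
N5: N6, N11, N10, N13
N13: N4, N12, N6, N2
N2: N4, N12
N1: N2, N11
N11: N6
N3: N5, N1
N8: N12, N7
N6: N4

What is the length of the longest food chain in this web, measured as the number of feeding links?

5 links

One longest chain: N4 → N6 → N11 → N1 → N7 → N8.
It has 6 species and 5 links.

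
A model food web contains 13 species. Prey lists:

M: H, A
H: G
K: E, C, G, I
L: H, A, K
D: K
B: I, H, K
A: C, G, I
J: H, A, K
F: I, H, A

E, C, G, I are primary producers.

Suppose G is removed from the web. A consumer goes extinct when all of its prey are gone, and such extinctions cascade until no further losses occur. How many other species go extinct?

1

Remove G.
Round 1: H (all prey gone) → extinct.
No further losses. Total secondary extinctions: 1.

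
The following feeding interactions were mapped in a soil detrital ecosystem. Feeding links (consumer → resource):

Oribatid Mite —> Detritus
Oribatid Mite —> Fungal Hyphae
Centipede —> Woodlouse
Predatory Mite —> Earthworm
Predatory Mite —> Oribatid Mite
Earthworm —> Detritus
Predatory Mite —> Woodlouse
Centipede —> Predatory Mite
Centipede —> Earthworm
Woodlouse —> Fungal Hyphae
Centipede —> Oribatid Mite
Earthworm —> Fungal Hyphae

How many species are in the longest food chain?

4 species

One longest chain: Detritus → Earthworm → Predatory Mite → Centipede.
It has 4 species and 3 links.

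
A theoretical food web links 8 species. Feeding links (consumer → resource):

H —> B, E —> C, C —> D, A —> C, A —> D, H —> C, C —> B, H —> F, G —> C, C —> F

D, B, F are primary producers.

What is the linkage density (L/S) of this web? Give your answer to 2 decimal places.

There are L = 10 links among S = 8 species.
L/S = 10/8 = 1.2500 ≈ 1.25.

L/S = 1.25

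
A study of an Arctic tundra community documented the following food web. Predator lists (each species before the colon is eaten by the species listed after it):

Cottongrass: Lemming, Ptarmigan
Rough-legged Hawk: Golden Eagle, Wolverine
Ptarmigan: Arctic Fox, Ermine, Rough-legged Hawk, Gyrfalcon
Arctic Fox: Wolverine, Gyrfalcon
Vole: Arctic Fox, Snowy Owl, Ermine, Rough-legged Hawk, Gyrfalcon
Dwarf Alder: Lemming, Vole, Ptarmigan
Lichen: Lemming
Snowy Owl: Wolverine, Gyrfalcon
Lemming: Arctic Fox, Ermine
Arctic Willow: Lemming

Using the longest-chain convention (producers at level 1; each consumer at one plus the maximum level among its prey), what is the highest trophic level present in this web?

4

Producers (level 1): Dwarf Alder, Cottongrass, Lichen, Arctic Willow.
Dwarf Alder → Vole → Rough-legged Hawk → Golden Eagle gives Golden Eagle level 4.
No species has a prey at level 4, so no species reaches level 5.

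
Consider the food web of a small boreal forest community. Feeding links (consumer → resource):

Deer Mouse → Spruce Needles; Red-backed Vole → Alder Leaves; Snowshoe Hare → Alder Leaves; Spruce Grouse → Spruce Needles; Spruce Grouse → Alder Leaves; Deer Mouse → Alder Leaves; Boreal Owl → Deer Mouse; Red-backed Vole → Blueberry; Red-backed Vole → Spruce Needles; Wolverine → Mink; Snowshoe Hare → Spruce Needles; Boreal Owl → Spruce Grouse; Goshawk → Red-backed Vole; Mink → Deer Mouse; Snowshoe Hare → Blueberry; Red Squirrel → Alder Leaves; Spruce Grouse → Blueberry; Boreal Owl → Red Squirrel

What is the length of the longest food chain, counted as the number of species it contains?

4 species

One longest chain: Spruce Needles → Deer Mouse → Mink → Wolverine.
It has 4 species and 3 links.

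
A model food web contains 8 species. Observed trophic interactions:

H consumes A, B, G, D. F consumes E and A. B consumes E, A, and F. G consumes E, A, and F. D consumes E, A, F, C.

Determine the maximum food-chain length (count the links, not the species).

3 links

One longest chain: E → F → G → H.
It has 4 species and 3 links.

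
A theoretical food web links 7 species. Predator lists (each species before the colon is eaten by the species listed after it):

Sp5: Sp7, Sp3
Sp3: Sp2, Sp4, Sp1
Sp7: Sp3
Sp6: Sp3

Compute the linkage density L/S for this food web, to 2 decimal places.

There are L = 7 links among S = 7 species.
L/S = 7/7 = 1.0000 ≈ 1.00.

L/S = 1.00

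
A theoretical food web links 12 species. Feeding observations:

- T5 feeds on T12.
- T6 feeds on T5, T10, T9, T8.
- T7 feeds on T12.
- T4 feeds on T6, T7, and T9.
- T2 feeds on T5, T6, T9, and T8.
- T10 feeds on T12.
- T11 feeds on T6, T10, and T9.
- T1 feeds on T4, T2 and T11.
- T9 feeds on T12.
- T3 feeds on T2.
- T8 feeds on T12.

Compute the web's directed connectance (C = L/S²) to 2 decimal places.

C = 0.16

The web has S = 12 species and L = 23 feeding links.
C = L / S² = 23 / 144 = 0.1597 ≈ 0.16.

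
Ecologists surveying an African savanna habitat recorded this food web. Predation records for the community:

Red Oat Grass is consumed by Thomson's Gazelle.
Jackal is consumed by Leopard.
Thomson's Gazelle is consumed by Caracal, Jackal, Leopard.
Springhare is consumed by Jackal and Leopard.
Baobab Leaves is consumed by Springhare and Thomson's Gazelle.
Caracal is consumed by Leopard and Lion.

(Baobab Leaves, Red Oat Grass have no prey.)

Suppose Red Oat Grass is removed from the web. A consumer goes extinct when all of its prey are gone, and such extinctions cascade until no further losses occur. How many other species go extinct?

0

Remove Red Oat Grass.
Every predator of it retains at least one other prey: Thomson's Gazelle still has Baobab Leaves.
No consumer loses all prey, so no secondary extinctions occur.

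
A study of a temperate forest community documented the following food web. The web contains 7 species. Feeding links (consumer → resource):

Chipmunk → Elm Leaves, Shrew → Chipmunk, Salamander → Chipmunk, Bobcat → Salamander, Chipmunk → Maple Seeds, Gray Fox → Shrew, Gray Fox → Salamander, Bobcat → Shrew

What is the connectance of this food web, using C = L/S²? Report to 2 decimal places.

The web has S = 7 species and L = 8 feeding links.
C = L / S² = 8 / 49 = 0.1633 ≈ 0.16.

C = 0.16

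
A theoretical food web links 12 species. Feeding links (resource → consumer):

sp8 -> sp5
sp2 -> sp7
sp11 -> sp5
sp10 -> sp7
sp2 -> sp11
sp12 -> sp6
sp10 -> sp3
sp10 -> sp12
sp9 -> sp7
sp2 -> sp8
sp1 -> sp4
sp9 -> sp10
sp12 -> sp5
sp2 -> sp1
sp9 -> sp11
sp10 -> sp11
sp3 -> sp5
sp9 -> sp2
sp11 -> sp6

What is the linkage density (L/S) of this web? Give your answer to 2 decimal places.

There are L = 19 links among S = 12 species.
L/S = 19/12 = 1.5833 ≈ 1.58.

L/S = 1.58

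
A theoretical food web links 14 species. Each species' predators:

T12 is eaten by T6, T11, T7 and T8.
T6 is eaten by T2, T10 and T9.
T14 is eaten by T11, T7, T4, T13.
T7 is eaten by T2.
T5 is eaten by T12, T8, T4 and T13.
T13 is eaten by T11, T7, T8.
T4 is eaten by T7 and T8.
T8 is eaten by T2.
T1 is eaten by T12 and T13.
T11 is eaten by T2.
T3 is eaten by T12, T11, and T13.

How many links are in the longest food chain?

One longest chain: T1 → T13 → T8 → T2.
It has 4 species and 3 links.

3 links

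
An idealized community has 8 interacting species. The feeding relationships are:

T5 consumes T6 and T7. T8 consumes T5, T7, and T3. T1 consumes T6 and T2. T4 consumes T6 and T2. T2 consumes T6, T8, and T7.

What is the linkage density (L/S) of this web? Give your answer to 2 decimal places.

There are L = 12 links among S = 8 species.
L/S = 12/8 = 1.5000 ≈ 1.50.

L/S = 1.50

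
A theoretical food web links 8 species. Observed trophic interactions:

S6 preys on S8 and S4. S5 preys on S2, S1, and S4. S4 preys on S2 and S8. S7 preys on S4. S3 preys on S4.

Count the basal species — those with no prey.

Basal species (no prey listed): S2, S8, S1.
Count: 3.

3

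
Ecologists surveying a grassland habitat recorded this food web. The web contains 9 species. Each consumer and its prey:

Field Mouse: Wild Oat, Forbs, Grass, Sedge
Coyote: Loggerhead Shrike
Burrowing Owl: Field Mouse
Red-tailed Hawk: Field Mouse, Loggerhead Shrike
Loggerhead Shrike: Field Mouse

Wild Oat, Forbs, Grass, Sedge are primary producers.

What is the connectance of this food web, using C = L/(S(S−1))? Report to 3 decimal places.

C = 0.125

The web has S = 9 species and L = 9 feeding links.
C = L / (S(S−1)) = 9 / 72 = 0.1250 ≈ 0.125.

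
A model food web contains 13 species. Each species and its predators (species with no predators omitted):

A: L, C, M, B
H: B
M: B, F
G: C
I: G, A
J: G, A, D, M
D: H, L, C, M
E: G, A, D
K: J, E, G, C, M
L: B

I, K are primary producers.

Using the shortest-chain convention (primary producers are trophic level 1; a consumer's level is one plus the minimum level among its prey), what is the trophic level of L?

I is a producer → level 1.
A eats I → level 2.
L eats A → level 3.
No prey of L is below level 2, so 3 is the minimum.

Trophic level 3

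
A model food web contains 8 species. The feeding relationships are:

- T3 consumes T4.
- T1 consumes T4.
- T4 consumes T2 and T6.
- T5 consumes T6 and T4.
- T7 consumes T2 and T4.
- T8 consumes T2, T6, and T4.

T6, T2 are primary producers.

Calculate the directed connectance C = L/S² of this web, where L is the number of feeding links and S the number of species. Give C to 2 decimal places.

C = 0.17

The web has S = 8 species and L = 11 feeding links.
C = L / S² = 11 / 64 = 0.1719 ≈ 0.17.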